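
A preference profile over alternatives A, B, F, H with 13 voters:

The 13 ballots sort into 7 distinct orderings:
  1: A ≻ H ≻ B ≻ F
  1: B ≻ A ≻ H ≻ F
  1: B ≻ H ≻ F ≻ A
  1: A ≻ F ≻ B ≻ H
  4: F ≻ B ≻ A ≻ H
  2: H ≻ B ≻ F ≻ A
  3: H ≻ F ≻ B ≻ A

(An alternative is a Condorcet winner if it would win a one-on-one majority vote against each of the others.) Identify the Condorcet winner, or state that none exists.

none

Pairwise majorities:
A vs B: A is ranked higher on 1+1 = 2 ballots, B on 11. B wins 11–2.
A vs F: A is ranked higher on 1+1+1 = 3 ballots, F on 10. F wins 10–3.
A vs H: A, 7–6.
B vs F: B is ranked higher on 1+1+1+2 = 5 ballots, F on 8. F wins 8–5.
B–H: B 7–6.
F vs H: F preferred on 1+4 = 5 ballots; H wins 8–5.
No alternative is unbeaten: A loses to B; B loses to F; F loses to H; H loses to A. In particular A beats H beats F beats A is a majority cycle — no Condorcet winner exists.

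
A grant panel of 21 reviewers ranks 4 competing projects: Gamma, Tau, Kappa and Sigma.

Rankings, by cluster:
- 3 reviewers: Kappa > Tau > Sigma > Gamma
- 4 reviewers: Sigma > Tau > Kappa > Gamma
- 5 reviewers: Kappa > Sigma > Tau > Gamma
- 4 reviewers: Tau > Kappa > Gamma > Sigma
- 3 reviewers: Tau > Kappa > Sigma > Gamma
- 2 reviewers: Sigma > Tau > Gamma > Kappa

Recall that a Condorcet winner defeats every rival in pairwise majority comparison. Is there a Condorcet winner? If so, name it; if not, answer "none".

Head-to-head results (21 reviewers):
Gamma vs Tau: Tau wins 21–0.
Gamma vs Kappa: 2 for Gamma, 19 for Kappa — Kappa by 19–2.
Gamma vs Sigma: 4 for Gamma, 17 for Sigma — Sigma by 17–4.
Tau vs Kappa: 13 to 8, Tau.
Tau–Sigma: Sigma 11–10.
Kappa–Sigma: Kappa 15–6.
No project is unbeaten: Gamma loses to Tau; Tau loses to Sigma; Kappa loses to Tau; Sigma loses to Kappa. In particular Tau → Kappa → Sigma → Tau is a majority cycle — no Condorcet winner exists.

none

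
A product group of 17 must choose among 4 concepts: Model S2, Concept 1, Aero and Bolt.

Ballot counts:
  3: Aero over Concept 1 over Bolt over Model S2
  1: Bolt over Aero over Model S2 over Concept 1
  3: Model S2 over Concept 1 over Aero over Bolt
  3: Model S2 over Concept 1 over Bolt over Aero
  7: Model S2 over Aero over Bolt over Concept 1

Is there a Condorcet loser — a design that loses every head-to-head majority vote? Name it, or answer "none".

Bolt

Head-to-head results (17 engineers):
Model S2 vs Concept 1: Model S2 is ranked higher on 1+3+3+7 = 14 ballots, Concept 1 on 3. Model S2 wins 14–3.
Model S2 vs Aero: Model S2 wins 13–4.
Model S2 vs Bolt: Model S2 wins 13–4.
Concept 1 vs Aero: Concept 1 is ranked higher on 3+3 = 6 ballots, Aero on 11. Aero wins 11–6.
Concept 1 vs Bolt: Concept 1 preferred on 3+3+3 = 9 ballots; Concept 1 wins 9–8.
Aero–Bolt: Aero 13–4.
Only Bolt has no wins; Bolt is the Condorcet loser.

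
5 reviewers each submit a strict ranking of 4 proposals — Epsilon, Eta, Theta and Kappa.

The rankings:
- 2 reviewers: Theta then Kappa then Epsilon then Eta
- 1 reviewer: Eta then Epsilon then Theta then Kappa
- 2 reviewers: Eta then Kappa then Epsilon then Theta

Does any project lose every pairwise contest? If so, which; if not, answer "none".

Pairwise majorities:
Epsilon–Eta: Eta 3–2.
Epsilon vs Theta: Epsilon, 3–2.
Epsilon–Kappa: Kappa 4–1.
Eta–Theta: Eta 3–2.
Eta–Kappa: Eta 3–2.
Theta vs Kappa: Theta is ranked higher on 2+1 = 3 ballots, Kappa on 2. Theta wins 3–2.
No project is winless: Epsilon beats Theta; Eta beats Epsilon; Theta beats Kappa; Kappa beats Epsilon. There is no Condorcet loser.

none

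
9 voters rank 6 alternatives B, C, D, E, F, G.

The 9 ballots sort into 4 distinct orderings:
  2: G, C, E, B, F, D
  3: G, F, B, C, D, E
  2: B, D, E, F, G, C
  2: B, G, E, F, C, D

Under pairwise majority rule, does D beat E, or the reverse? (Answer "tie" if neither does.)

Ballots ranking D above E: 3 + 2 = 5.
Ballots ranking E above D: 9 − 5 = 4.
D wins the head-to-head 5–4.

D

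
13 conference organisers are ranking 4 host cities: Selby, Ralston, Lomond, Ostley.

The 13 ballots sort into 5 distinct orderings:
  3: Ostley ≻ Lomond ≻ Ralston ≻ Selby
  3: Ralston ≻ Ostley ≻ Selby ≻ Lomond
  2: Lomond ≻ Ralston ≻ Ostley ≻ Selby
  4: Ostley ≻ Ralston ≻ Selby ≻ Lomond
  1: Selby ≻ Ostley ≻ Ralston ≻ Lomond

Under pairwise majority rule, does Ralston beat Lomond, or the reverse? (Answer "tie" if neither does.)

Ralston

Ballots ranking Ralston above Lomond: 3 + 4 + 1 = 8.
Ballots ranking Lomond above Ralston: 13 − 8 = 5.
Ralston wins the head-to-head 8–5.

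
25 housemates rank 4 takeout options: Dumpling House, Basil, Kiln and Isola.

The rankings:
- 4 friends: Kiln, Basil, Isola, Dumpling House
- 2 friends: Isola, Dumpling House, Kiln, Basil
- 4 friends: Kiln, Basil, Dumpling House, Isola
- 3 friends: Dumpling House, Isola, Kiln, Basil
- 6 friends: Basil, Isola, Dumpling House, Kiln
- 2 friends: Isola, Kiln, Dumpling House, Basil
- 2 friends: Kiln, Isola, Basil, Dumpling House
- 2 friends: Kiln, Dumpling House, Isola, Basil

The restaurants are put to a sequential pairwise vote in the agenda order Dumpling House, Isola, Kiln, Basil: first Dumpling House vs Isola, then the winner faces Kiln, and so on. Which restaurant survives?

Round 1: Dumpling House vs Isola — 9–16, Isola advances.
Round 2: Isola vs Kiln — 13–12, Isola advances.
Round 3: Isola vs Basil — 11–14, Basil advances.
Basil survives the agenda.

Basil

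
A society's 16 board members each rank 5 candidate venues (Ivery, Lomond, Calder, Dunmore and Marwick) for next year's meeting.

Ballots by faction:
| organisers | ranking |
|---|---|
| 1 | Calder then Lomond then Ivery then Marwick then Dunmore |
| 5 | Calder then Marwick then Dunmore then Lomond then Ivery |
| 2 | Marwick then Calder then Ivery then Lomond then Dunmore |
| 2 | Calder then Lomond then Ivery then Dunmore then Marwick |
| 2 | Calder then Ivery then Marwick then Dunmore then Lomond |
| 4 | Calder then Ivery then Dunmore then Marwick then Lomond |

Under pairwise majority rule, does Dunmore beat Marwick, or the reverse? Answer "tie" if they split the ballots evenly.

Ballots ranking Dunmore above Marwick: 2 + 4 = 6.
Ballots ranking Marwick above Dunmore: 16 − 6 = 10.
Marwick wins the head-to-head 10–6.

Marwick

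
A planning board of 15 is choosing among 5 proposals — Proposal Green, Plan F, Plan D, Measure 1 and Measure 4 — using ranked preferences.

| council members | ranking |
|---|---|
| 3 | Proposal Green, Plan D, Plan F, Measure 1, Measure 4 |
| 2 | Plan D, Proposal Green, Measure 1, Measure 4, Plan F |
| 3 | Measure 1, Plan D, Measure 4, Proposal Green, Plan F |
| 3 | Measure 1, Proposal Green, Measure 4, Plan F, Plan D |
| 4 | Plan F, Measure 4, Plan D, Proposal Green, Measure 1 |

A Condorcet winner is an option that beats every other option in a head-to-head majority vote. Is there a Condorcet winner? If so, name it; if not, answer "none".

Head-to-head results (15 council members):
Proposal Green vs Plan F: 3+2+3+3 = 11 for Proposal Green, 4 for Plan F — Proposal Green by 11–4.
Proposal Green–Plan D: Plan D 9–6.
Proposal Green vs Measure 1: Proposal Green wins 9–6.
Proposal Green vs Measure 4: Proposal Green wins 8–7.
Plan F vs Plan D: Plan D wins 8–7.
Plan F vs Measure 1: 3+4 = 7 for Plan F, 8 for Measure 1 — Measure 1 by 8–7.
Plan F vs Measure 4: 7 to 8, Measure 4.
Plan D vs Measure 1: Plan D preferred on 3+2+4 = 9 ballots; Plan D wins 9–6.
Plan D–Measure 4: Plan D 8–7.
Measure 1 vs Measure 4: 11 to 4, Measure 1.
Only Plan D has no losses; Plan D is the Condorcet winner.

Plan D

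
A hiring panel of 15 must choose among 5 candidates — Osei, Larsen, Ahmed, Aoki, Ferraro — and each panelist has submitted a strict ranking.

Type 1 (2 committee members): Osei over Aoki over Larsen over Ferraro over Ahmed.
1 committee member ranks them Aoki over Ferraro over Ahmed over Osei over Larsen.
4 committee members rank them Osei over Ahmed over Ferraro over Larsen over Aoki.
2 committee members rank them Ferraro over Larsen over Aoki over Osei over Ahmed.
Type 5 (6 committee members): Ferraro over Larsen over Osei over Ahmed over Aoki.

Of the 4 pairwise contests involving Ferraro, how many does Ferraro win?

4

Ferraro against each rival (15 committee members):
Ferraro vs Osei: Ferraro is ranked higher on 1+2+6 = 9 ballots, Osei on 6. Ferraro wins 9–6.
Ferraro vs Larsen: Ferraro is ranked higher on 1+4+2+6 = 13 ballots, Larsen on 2. Ferraro wins 13–2.
Ferraro vs Ahmed: Ferraro wins 11–4.
Ferraro vs Aoki: 12 to 3, Ferraro.
Ferraro beats Osei, Larsen, Ahmed, Aoki — 4 pairwise wins.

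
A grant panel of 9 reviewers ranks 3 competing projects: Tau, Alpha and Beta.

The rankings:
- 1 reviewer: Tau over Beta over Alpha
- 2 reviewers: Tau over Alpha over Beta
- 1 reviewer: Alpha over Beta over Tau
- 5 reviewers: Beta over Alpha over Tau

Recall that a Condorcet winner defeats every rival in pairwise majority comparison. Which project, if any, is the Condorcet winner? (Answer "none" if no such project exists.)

Beta

Pairwise majorities:
Tau vs Alpha: Alpha, 6–3.
Tau vs Beta: Beta wins 6–3.
Alpha–Beta: Beta 6–3.
Beta beats each of Tau, Alpha — Beta is the Condorcet winner.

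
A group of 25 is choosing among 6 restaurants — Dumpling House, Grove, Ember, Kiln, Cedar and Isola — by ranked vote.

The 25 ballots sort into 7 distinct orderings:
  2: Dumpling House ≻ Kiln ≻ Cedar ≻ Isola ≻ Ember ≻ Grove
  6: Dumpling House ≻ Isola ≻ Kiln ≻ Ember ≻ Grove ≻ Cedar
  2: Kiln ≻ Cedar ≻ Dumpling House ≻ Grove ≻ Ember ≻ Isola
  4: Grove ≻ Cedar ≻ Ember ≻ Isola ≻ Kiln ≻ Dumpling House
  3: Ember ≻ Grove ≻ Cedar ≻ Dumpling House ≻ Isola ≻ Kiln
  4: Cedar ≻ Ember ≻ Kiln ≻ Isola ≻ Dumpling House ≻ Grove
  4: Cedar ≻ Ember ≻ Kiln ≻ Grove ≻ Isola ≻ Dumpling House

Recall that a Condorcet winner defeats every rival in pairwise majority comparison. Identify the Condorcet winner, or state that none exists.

none

Check each pair by majority over 25 ballots:
Dumpling House vs Grove: Dumpling House preferred on 2+6+2+4 = 14 ballots; Dumpling House wins 14–11.
Dumpling House vs Ember: Ember wins 15–10.
Dumpling House vs Kiln: Kiln, 14–11.
Dumpling House vs Cedar: Cedar, 17–8.
Dumpling House vs Isola: Dumpling House, 13–12.
Grove–Ember: Ember 19–6.
Grove–Kiln: Kiln 18–7.
Grove vs Cedar: 6+4+3 = 13 for Grove, 12 for Cedar — Grove by 13–12.
Grove vs Isola: Grove preferred on 2+4+3+4 = 13 ballots; Grove wins 13–12.
Ember vs Kiln: Ember wins 15–10.
Ember vs Cedar: Ember is ranked higher on 6+3 = 9 ballots, Cedar on 16. Cedar wins 16–9.
Ember–Isola: Ember 17–8.
Kiln vs Cedar: 10 to 15, Cedar.
Kiln vs Isola: Isola wins 13–12.
Cedar vs Isola: Cedar is ranked higher on 2+2+4+3+4+4 = 19 ballots, Isola on 6. Cedar wins 19–6.
No restaurant is unbeaten: Dumpling House loses to Ember; Grove loses to Dumpling House; Ember loses to Cedar; Kiln loses to Ember; Cedar loses to Grove; Isola loses to Dumpling House. In particular Dumpling House > Grove > Cedar > Dumpling House is a majority cycle — no Condorcet winner exists.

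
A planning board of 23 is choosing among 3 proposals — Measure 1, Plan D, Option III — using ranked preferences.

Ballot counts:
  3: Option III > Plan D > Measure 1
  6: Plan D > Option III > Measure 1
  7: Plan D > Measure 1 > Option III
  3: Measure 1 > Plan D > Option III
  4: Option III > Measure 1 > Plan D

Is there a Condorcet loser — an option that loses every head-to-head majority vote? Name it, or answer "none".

Pairwise majorities:
Measure 1 vs Plan D: Plan D wins 16–7.
Measure 1 vs Option III: Option III, 13–10.
Plan D vs Option III: Plan D is ranked higher on 6+7+3 = 16 ballots, Option III on 7. Plan D wins 16–7.
Only Measure 1 has no wins; Measure 1 is the Condorcet loser.

Measure 1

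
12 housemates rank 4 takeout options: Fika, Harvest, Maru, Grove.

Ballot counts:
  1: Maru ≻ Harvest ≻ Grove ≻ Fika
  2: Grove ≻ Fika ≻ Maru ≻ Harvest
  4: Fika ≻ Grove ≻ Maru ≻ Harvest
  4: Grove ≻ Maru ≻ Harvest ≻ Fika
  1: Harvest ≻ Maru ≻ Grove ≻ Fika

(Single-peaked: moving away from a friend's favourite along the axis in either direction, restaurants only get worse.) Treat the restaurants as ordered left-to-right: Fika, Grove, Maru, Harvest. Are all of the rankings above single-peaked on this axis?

yes

Axis positions: Fika=1, Grove=2, Maru=3, Harvest=4.
Type 1 (peak Maru at position 3): ranking walks positions 3-4-2-1, expanding outward from the peak — single-peaked.
Type 2 (peak Grove at position 2): ranking walks positions 2-1-3-4, expanding outward from the peak — single-peaked.
Type 3 (peak Fika at position 1): ranking walks positions 1-2-3-4, expanding outward from the peak — single-peaked.
Type 4 (peak Grove at position 2): ranking walks positions 2-3-4-1, expanding outward from the peak — single-peaked.
Type 5 (peak Harvest at position 4): ranking walks positions 4-3-2-1, expanding outward from the peak — single-peaked.
Every ranking is single-peaked on this axis.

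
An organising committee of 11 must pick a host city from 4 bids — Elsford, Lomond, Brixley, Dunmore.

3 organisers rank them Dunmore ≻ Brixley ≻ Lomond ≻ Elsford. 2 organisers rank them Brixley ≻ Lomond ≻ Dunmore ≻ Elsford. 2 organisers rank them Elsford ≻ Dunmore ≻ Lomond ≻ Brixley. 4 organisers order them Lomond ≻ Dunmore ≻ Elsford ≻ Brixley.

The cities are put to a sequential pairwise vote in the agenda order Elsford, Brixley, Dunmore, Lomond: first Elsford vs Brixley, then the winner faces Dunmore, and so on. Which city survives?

Lomond

Round 1: Elsford vs Brixley — 6–5, Elsford advances.
Round 2: Elsford vs Dunmore — 2–9, Dunmore advances.
Round 3: Dunmore vs Lomond — 5–6, Lomond advances.
The agenda winner is Lomond.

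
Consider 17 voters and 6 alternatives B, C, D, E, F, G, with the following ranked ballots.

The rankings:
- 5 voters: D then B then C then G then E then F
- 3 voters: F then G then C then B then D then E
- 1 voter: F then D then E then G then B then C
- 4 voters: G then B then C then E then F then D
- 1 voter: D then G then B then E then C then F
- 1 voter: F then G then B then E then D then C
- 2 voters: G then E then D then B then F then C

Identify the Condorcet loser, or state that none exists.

Head-to-head results (17 voters):
B vs C: B is ranked higher on 5+1+4+1+1+2 = 14 ballots, C on 3. B wins 14–3.
B–D: D 9–8.
B–E: B 14–3.
B vs F: B is ranked higher on 5+4+1+2 = 12 ballots, F on 5. B wins 12–5.
B vs G: B is ranked higher on 5 ballots, G on 12. G wins 12–5.
C vs D: 3+4 = 7 for C, 10 for D — D by 10–7.
C vs E: C, 12–5.
C vs F: 10 to 7, C.
C–G: G 12–5.
D vs E: D, 10–7.
D vs F: 5+1+2 = 8 for D, 9 for F — F by 9–8.
D vs G: 5+1+1 = 7 for D, 10 for G — G by 10–7.
E vs F: E, 12–5.
E vs G: 1 to 16, G.
F vs G: G, 12–5.
Every alternative wins at least one matchup (B beats C; C beats E; D beats B; E beats F; F beats D; G beats B), so there is no Condorcet loser.

none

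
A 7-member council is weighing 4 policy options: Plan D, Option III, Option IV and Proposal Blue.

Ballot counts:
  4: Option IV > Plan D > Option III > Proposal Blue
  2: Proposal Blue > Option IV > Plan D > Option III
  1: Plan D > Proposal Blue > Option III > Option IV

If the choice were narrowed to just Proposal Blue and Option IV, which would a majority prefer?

Ballots ranking Proposal Blue above Option IV: 2 + 1 = 3.
Ballots ranking Option IV above Proposal Blue: 7 − 3 = 4.
Option IV wins the head-to-head 4–3.

Option IV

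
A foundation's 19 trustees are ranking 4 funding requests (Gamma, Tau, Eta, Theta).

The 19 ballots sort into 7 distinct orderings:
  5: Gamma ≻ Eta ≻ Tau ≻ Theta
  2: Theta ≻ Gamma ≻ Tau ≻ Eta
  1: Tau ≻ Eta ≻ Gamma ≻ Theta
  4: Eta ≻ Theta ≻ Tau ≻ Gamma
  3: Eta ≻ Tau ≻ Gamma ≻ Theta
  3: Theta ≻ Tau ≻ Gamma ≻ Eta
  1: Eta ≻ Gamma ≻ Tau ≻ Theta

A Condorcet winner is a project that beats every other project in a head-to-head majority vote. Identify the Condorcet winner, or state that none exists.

Pairwise majorities:
Gamma–Tau: Tau 11–8.
Gamma vs Eta: 5+2+3 = 10 for Gamma, 9 for Eta — Gamma by 10–9.
Gamma vs Theta: Gamma is ranked higher on 5+1+3+1 = 10 ballots, Theta on 9. Gamma wins 10–9.
Tau vs Eta: Tau preferred on 2+1+3 = 6 ballots; Eta wins 13–6.
Tau–Theta: Tau 10–9.
Eta vs Theta: 14 to 5, Eta.
Each project drops at least one matchup (Gamma loses to Tau; Tau loses to Eta; Eta loses to Gamma; Theta loses to Gamma); the cycle Gamma → Eta → Tau → Gamma rules out a Condorcet winner.

none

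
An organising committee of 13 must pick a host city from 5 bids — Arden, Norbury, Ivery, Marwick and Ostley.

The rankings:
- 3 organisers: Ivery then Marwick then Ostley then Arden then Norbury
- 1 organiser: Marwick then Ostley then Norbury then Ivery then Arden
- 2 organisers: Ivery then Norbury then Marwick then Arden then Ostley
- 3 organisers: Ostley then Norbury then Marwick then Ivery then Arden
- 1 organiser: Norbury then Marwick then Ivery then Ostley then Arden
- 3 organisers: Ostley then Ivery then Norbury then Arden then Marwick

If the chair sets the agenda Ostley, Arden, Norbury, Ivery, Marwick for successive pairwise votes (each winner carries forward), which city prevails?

Round 1: Ostley vs Arden — 11–2, Ostley advances.
Round 2: Ostley vs Norbury — 10–3, Ostley advances.
Round 3: Ostley vs Ivery — 7–6, Ostley advances.
Round 4: Ostley vs Marwick — 6–7, Marwick advances.
The agenda winner is Marwick.

Marwick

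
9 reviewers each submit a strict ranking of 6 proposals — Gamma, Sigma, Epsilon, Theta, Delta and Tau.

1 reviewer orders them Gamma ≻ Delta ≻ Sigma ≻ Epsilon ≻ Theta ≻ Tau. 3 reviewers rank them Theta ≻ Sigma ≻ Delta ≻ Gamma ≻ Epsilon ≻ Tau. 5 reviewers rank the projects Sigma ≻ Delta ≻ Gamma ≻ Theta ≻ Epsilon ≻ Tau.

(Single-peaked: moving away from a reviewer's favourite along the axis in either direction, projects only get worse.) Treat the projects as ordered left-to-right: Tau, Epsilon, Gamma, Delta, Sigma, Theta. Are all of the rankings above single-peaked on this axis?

yes

Axis positions: Tau=1, Epsilon=2, Gamma=3, Delta=4, Sigma=5, Theta=6.
Faction 1 (peak Gamma at position 3): ranking walks positions 3-4-5-2-6-1, expanding outward from the peak — single-peaked.
Faction 2 (peak Theta at position 6): ranking walks positions 6-5-4-3-2-1, expanding outward from the peak — single-peaked.
Faction 3 (peak Sigma at position 5): ranking walks positions 5-4-3-6-2-1, expanding outward from the peak — single-peaked.
Every ranking is single-peaked on this axis.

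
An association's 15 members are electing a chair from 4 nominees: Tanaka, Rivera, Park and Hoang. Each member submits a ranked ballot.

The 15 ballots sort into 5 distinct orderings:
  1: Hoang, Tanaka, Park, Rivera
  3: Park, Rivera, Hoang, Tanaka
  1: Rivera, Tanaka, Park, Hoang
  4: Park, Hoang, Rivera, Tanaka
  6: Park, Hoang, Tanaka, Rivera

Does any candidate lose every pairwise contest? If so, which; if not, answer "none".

Head-to-head results (15 voters):
Tanaka vs Rivera: Rivera, 8–7.
Tanaka vs Park: Tanaka is ranked higher on 1+1 = 2 ballots, Park on 13. Park wins 13–2.
Tanaka vs Hoang: Hoang, 14–1.
Rivera vs Park: Park wins 14–1.
Rivera vs Hoang: 3+1 = 4 for Rivera, 11 for Hoang — Hoang by 11–4.
Park–Hoang: Park 14–1.
Tanaka is beaten in every head-to-head and is the Condorcet loser.

Tanaka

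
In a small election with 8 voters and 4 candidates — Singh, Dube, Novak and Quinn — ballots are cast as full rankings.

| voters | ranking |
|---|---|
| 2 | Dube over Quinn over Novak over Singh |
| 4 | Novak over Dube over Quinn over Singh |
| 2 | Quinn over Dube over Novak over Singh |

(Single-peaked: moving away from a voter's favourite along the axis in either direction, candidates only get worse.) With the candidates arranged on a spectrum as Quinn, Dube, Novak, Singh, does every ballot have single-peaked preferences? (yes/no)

yes

Axis positions: Quinn=1, Dube=2, Novak=3, Singh=4.
Group 1 (peak Dube at position 2): ranking walks positions 2-1-3-4, expanding outward from the peak — single-peaked.
Group 2 (peak Novak at position 3): ranking walks positions 3-2-1-4, expanding outward from the peak — single-peaked.
Group 3 (peak Quinn at position 1): ranking walks positions 1-2-3-4, expanding outward from the peak — single-peaked.
Every ranking is single-peaked on this axis.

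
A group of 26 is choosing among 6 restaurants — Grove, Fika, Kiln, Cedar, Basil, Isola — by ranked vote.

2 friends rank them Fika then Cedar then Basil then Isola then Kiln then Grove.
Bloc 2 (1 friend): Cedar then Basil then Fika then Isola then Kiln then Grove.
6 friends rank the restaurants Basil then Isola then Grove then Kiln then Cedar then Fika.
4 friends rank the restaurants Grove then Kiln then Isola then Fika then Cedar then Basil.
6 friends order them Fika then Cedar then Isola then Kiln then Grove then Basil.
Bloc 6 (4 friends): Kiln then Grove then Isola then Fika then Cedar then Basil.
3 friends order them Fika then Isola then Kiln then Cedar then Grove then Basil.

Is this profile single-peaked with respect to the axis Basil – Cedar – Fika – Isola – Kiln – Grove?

no

Axis positions: Basil=1, Cedar=2, Fika=3, Isola=4, Kiln=5, Grove=6.
Bloc 1 (peak Fika at position 3): ranking walks positions 3-2-1-4-5-6, expanding outward from the peak — single-peaked.
Bloc 2 (peak Cedar at position 2): ranking walks positions 2-1-3-4-5-6, expanding outward from the peak — single-peaked.
Bloc 3: ranking walks positions 1-4-6-5-2-3; Isola is ranked above Cedar even though Cedar lies between Isola and the peak Basil on the axis — preferences dip and rise again. Not single-peaked.
Bloc 4 (peak Grove at position 6): ranking walks positions 6-5-4-3-2-1, expanding outward from the peak — single-peaked.
Bloc 5 (peak Fika at position 3): ranking walks positions 3-2-4-5-6-1, expanding outward from the peak — single-peaked.
Bloc 6 (peak Kiln at position 5): ranking walks positions 5-6-4-3-2-1, expanding outward from the peak — single-peaked.
Bloc 7 (peak Fika at position 3): ranking walks positions 3-4-5-2-6-1, expanding outward from the peak — single-peaked.
Bloc 3 violates single-peakedness, so the profile is not single-peaked on this axis.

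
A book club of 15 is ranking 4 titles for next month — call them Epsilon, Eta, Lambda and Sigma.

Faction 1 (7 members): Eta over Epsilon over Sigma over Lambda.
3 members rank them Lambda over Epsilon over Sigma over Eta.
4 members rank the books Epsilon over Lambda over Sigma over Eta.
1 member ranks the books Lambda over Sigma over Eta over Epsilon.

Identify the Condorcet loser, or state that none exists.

Pairwise majorities:
Epsilon–Eta: Eta 8–7.
Epsilon vs Lambda: Epsilon wins 11–4.
Epsilon vs Sigma: 14 to 1, Epsilon.
Eta vs Lambda: Lambda wins 8–7.
Eta vs Sigma: Eta is ranked higher on 7 ballots, Sigma on 8. Sigma wins 8–7.
Lambda vs Sigma: Lambda preferred on 3+4+1 = 8 ballots; Lambda wins 8–7.
Each book has at least one pairwise win (Epsilon beats Lambda; Eta beats Epsilon; Lambda beats Eta; Sigma beats Eta) — no Condorcet loser.

none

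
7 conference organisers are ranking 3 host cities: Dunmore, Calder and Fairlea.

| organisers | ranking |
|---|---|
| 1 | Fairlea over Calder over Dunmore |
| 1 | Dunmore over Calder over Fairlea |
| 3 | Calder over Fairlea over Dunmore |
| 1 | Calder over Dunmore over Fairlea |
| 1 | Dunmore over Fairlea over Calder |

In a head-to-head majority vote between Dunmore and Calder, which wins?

Ballots ranking Dunmore above Calder: 1 + 1 = 2.
Ballots ranking Calder above Dunmore: 7 − 2 = 5.
Calder wins the head-to-head 5–2.

Calder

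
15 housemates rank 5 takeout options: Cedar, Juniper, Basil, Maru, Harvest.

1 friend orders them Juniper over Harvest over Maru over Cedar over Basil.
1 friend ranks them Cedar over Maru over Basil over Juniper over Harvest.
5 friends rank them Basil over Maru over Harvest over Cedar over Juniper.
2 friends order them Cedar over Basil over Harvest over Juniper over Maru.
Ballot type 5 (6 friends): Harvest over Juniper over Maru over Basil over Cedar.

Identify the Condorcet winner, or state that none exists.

none

Pairwise majorities:
Cedar vs Juniper: Cedar, 8–7.
Cedar–Basil: Basil 11–4.
Cedar vs Maru: Maru wins 12–3.
Cedar vs Harvest: Harvest wins 12–3.
Juniper–Basil: Basil 8–7.
Juniper–Maru: Juniper 9–6.
Juniper vs Harvest: Harvest wins 13–2.
Basil vs Maru: Maru, 8–7.
Basil vs Harvest: Basil wins 8–7.
Maru vs Harvest: Harvest wins 9–6.
No restaurant is unbeaten: Cedar loses to Basil; Juniper loses to Cedar; Basil loses to Maru; Maru loses to Juniper; Harvest loses to Basil. In particular Cedar → Juniper → Maru → Cedar is a majority cycle — no Condorcet winner exists.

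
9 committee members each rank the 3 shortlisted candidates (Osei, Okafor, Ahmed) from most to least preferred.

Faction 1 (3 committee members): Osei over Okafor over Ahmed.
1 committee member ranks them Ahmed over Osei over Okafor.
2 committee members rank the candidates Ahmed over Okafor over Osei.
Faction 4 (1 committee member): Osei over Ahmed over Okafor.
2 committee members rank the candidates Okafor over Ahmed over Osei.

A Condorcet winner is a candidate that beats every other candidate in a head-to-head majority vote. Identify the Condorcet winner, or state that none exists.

none

Head-to-head results (9 committee members):
Osei vs Okafor: 3+1+1 = 5 for Osei, 4 for Okafor — Osei by 5–4.
Osei vs Ahmed: Ahmed, 5–4.
Okafor vs Ahmed: 3+2 = 5 for Okafor, 4 for Ahmed — Okafor by 5–4.
Each candidate drops at least one matchup (Osei loses to Ahmed; Okafor loses to Osei; Ahmed loses to Okafor); the cycle Osei beats Okafor beats Ahmed beats Osei rules out a Condorcet winner.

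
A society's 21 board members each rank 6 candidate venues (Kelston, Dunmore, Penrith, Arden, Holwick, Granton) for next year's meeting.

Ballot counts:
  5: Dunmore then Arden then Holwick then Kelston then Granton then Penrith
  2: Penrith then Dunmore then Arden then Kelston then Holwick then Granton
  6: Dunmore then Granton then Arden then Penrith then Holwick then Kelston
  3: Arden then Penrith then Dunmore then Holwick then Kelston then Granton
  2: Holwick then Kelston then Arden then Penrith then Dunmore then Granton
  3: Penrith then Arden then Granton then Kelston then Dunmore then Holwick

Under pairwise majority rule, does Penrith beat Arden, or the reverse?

Arden

Ballots ranking Penrith above Arden: 2 + 3 = 5.
Ballots ranking Arden above Penrith: 21 − 5 = 16.
Arden wins the head-to-head 16–5.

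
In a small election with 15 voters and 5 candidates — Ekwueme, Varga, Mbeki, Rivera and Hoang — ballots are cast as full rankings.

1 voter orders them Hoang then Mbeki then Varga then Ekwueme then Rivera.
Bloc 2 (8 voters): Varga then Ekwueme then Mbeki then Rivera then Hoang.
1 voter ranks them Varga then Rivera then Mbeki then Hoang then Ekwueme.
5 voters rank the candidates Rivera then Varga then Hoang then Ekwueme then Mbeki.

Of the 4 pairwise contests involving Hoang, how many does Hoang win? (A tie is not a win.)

0

Hoang against each rival (15 voters):
Hoang vs Ekwueme: Ekwueme, 8–7.
Hoang–Varga: Varga 14–1.
Hoang–Mbeki: Mbeki 9–6.
Hoang vs Rivera: Rivera, 14–1.
Hoang beats no one; loses to Ekwueme, Varga, Mbeki, Rivera — 0 pairwise wins.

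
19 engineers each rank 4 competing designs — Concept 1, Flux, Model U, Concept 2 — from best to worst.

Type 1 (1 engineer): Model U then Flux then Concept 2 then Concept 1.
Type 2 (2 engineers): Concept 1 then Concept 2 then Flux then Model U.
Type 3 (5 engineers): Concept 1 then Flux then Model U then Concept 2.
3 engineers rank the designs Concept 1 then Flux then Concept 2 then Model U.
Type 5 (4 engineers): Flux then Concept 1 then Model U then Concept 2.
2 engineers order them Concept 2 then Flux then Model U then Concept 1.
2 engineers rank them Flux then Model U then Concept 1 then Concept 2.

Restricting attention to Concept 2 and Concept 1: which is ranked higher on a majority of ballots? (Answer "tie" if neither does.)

Concept 1

Ballots ranking Concept 2 above Concept 1: 1 + 2 = 3.
Ballots ranking Concept 1 above Concept 2: 19 − 3 = 16.
Concept 1 wins the head-to-head 16–3.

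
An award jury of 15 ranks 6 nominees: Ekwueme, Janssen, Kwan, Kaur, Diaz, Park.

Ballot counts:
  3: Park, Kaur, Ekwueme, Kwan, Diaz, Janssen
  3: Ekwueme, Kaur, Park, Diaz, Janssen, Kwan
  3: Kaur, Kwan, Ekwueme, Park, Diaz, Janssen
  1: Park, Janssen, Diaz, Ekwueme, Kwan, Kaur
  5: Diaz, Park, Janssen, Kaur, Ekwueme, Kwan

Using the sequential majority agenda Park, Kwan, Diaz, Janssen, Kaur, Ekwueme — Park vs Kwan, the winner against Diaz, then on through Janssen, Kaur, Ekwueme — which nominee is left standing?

Park

Round 1: Park vs Kwan — 12–3, Park advances.
Round 2: Park vs Diaz — 10–5, Park advances.
Round 3: Park vs Janssen — 15–0, Park advances.
Round 4: Park vs Kaur — 9–6, Park advances.
Round 5: Park vs Ekwueme — 9–6, Park advances.
Park survives the agenda.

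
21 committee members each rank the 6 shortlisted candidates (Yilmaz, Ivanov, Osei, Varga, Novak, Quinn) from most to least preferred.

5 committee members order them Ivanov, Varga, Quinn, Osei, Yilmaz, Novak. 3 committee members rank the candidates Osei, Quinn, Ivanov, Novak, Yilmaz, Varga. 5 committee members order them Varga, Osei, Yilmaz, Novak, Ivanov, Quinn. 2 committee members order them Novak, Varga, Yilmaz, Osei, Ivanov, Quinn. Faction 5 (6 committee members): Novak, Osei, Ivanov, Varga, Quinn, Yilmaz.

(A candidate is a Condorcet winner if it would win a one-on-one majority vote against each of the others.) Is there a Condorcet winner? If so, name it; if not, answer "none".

none

Head-to-head results (21 committee members):
Yilmaz vs Ivanov: Ivanov wins 14–7.
Yilmaz vs Osei: Osei wins 19–2.
Yilmaz vs Varga: Varga wins 18–3.
Yilmaz–Novak: Novak 11–10.
Yilmaz–Quinn: Quinn 14–7.
Ivanov vs Osei: Osei wins 16–5.
Ivanov–Varga: Ivanov 14–7.
Ivanov vs Novak: Novak, 13–8.
Ivanov–Quinn: Ivanov 18–3.
Osei vs Varga: Varga wins 12–9.
Osei vs Novak: Osei, 13–8.
Osei vs Quinn: Osei wins 16–5.
Varga–Novak: Novak 11–10.
Varga vs Quinn: Varga, 18–3.
Novak–Quinn: Novak 13–8.
Every candidate loses at least once (Yilmaz loses to Ivanov; Ivanov loses to Osei; Osei loses to Varga; Varga loses to Ivanov; Novak loses to Osei; Quinn loses to Ivanov). The majority relation contains the cycle Ivanov beats Varga beats Osei beats Ivanov, so there is no Condorcet winner.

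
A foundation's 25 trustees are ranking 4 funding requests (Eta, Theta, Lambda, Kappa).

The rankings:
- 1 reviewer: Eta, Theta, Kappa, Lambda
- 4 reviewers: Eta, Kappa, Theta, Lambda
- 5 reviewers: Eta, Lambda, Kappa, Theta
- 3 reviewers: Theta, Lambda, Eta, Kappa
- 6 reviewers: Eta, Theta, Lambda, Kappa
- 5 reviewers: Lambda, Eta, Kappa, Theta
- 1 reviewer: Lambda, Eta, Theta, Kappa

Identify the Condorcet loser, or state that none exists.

Pairwise majorities:
Eta vs Theta: Eta, 22–3.
Eta vs Lambda: 1+4+5+6 = 16 for Eta, 9 for Lambda — Eta by 16–9.
Eta–Kappa: Eta 25–0.
Theta vs Lambda: Theta wins 14–11.
Theta vs Kappa: Kappa, 14–11.
Lambda vs Kappa: 5+3+6+5+1 = 20 for Lambda, 5 for Kappa — Lambda by 20–5.
No project is winless: Eta beats Theta; Theta beats Lambda; Lambda beats Kappa; Kappa beats Theta. There is no Condorcet loser.

none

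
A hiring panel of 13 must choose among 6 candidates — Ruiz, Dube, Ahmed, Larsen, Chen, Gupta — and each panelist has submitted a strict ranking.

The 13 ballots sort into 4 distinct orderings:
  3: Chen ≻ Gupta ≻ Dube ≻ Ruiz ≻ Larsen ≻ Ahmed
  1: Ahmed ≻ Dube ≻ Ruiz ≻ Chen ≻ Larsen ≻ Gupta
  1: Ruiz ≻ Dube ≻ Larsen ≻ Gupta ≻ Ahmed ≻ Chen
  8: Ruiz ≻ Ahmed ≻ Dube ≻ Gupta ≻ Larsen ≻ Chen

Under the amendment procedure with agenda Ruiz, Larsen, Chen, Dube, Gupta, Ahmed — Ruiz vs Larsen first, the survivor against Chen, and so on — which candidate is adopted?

Round 1: Ruiz vs Larsen — 13–0, Ruiz advances.
Round 2: Ruiz vs Chen — 10–3, Ruiz advances.
Round 3: Ruiz vs Dube — 9–4, Ruiz advances.
Round 4: Ruiz vs Gupta — 10–3, Ruiz advances.
Round 5: Ruiz vs Ahmed — 12–1, Ruiz advances.
Ruiz survives the agenda.

Ruiz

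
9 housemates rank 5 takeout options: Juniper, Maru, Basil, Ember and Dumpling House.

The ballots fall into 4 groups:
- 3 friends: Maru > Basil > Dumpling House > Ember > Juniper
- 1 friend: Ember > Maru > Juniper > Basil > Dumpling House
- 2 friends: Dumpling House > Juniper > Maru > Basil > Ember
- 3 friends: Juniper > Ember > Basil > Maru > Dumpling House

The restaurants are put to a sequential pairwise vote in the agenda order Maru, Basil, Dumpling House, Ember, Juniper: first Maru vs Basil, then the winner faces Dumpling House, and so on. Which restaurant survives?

Juniper

Round 1: Maru vs Basil — 6–3, Maru advances.
Round 2: Maru vs Dumpling House — 7–2, Maru advances.
Round 3: Maru vs Ember — 5–4, Maru advances.
Round 4: Maru vs Juniper — 4–5, Juniper advances.
The agenda winner is Juniper.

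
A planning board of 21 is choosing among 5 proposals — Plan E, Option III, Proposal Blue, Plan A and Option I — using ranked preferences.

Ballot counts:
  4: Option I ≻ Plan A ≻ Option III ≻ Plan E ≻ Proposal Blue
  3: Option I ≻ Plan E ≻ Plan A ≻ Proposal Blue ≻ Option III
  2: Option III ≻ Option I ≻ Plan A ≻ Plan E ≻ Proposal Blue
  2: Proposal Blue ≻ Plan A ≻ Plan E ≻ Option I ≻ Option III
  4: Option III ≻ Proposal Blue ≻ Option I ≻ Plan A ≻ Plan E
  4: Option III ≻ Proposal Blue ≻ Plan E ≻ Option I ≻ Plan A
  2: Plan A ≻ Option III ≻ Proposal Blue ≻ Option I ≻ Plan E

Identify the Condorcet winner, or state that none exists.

none

Head-to-head results (21 council members):
Plan E–Option III: Option III 16–5.
Plan E–Proposal Blue: Proposal Blue 12–9.
Plan E–Plan A: Plan A 14–7.
Plan E vs Option I: Option I wins 15–6.
Option III vs Proposal Blue: Option III, 16–5.
Option III vs Plan A: Plan A wins 11–10.
Option III vs Option I: Option III wins 12–9.
Proposal Blue vs Plan A: Plan A, 11–10.
Proposal Blue–Option I: Proposal Blue 12–9.
Plan A vs Option I: Option I wins 17–4.
No option is unbeaten: Plan E loses to Option III; Option III loses to Plan A; Proposal Blue loses to Option III; Plan A loses to Option I; Option I loses to Option III. In particular Option III → Option I → Plan A → Option III is a majority cycle — no Condorcet winner exists.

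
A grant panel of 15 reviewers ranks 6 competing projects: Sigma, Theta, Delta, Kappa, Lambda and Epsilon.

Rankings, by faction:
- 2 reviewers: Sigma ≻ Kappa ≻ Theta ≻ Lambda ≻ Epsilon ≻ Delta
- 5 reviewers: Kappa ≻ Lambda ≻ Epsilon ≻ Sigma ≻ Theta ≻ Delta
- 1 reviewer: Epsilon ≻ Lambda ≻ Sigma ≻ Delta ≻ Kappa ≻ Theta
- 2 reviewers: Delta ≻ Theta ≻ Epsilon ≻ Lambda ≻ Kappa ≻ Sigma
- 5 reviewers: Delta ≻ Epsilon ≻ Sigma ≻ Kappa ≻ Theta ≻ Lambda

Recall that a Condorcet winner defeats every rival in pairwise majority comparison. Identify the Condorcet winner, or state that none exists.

Epsilon

Check each pair by majority over 15 ballots:
Sigma–Theta: Sigma 13–2.
Sigma–Delta: Sigma 8–7.
Sigma–Kappa: Sigma 8–7.
Sigma vs Lambda: Lambda, 8–7.
Sigma–Epsilon: Epsilon 13–2.
Theta vs Delta: Delta wins 8–7.
Theta vs Kappa: Kappa wins 13–2.
Theta–Lambda: Theta 9–6.
Theta–Epsilon: Epsilon 11–4.
Delta vs Kappa: Delta wins 8–7.
Delta vs Lambda: Lambda wins 8–7.
Delta–Epsilon: Epsilon 8–7.
Kappa vs Lambda: Kappa wins 12–3.
Kappa vs Epsilon: Epsilon wins 8–7.
Lambda–Epsilon: Epsilon 8–7.
Epsilon wins every pairwise contest, so Epsilon is the Condorcet winner.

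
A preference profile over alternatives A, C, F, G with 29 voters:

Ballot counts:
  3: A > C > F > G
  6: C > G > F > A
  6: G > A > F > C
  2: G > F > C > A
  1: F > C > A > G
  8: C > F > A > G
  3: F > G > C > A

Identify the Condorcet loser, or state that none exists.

A

Head-to-head results (29 voters):
A vs C: 9 to 20, C.
A vs F: 9 to 20, F.
A–G: G 17–12.
C vs F: C wins 17–12.
C vs G: C wins 18–11.
F–G: F 15–14.
Only A has no wins; A is the Condorcet loser.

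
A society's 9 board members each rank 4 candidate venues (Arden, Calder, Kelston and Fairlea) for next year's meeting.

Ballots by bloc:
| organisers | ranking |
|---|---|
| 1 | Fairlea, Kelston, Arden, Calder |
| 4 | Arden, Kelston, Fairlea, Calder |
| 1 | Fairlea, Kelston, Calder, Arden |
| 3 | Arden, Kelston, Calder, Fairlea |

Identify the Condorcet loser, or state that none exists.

Head-to-head results (9 organisers):
Arden vs Calder: Arden preferred on 1+4+3 = 8 ballots; Arden wins 8–1.
Arden vs Kelston: Arden, 7–2.
Arden vs Fairlea: Arden, 7–2.
Calder vs Kelston: Calder is ranked higher on 0 ballots, Kelston on 9. Kelston wins 9–0.
Calder–Fairlea: Fairlea 6–3.
Kelston vs Fairlea: 7 to 2, Kelston.
Only Calder has no wins; Calder is the Condorcet loser.

Calder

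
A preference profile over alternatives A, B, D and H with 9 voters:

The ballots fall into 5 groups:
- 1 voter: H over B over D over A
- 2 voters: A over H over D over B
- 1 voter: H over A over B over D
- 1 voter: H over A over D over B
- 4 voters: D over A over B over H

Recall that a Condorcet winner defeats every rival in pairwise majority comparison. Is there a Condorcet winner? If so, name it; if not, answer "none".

none

Head-to-head results (9 voters):
A–B: A 8–1.
A vs D: D, 5–4.
A vs H: A, 6–3.
B vs D: D wins 7–2.
B vs H: H wins 5–4.
D–H: H 5–4.
Each alternative drops at least one matchup (A loses to D; B loses to A; D loses to H; H loses to A); the cycle A > H > D > A rules out a Condorcet winner.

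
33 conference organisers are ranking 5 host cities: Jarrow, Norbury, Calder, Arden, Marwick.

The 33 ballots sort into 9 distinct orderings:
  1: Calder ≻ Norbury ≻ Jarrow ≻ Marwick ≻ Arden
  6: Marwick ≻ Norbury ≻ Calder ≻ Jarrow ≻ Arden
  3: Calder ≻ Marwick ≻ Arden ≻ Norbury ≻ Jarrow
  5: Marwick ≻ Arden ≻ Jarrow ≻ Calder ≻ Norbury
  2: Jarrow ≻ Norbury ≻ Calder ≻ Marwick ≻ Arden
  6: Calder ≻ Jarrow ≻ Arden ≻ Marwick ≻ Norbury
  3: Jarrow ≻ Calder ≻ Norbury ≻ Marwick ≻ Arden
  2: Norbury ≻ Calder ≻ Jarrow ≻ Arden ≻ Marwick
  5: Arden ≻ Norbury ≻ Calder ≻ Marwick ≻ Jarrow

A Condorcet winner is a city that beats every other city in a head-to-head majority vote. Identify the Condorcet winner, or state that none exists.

Calder

Check each pair by majority over 33 ballots:
Jarrow vs Norbury: Jarrow preferred on 5+2+6+3 = 16 ballots; Norbury wins 17–16.
Jarrow vs Calder: Calder wins 23–10.
Jarrow vs Arden: Jarrow wins 20–13.
Jarrow vs Marwick: Marwick, 19–14.
Norbury–Calder: Calder 18–15.
Norbury–Arden: Arden 19–14.
Norbury vs Marwick: 1+2+3+2+5 = 13 for Norbury, 20 for Marwick — Marwick by 20–13.
Calder vs Arden: Calder is ranked higher on 23 ballots, Arden on 10. Calder wins 23–10.
Calder vs Marwick: Calder preferred on 22 ballots; Calder wins 22–11.
Arden vs Marwick: Marwick, 20–13.
Calder beats each of Jarrow, Norbury, Arden, Marwick — Calder is the Condorcet winner.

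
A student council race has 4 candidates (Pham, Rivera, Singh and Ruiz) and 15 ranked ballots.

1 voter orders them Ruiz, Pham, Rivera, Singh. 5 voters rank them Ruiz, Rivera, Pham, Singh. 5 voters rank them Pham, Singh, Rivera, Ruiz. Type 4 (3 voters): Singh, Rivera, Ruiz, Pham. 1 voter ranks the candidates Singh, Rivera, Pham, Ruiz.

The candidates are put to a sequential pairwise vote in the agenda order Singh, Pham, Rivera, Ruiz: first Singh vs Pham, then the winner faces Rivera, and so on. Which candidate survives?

Round 1: Singh vs Pham — 4–11, Pham advances.
Round 2: Pham vs Rivera — 6–9, Rivera advances.
Round 3: Rivera vs Ruiz — 9–6, Rivera advances.
Rivera survives the agenda.

Rivera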